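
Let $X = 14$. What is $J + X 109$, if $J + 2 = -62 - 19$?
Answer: $1443$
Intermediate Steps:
$J = -83$ ($J = -2 - 81 = -83$)
$J + X 109 = -83 + 14 \cdot 109 = -83 + 1526 = 1443$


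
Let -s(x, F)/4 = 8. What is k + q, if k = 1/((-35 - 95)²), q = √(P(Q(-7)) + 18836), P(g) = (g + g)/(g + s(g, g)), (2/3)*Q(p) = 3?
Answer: 1/16900 + √56977910/55 ≈ 137.24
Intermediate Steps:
Q(p) = 9/2 (Q(p) = (3/2)*3 = 9/2)
s(x, F) = -32 (s(x, F) = -4*8 = -32)
P(g) = 2*g/(-32 + g) (P(g) = (g + g)/(g - 32) = (2*g)/(-32 + g) = 2*g/(-32 + g))
q = √56977910/55 (q = √(2*(9/2)/(-32 + 9/2) + 18836) = √(2*(9/2)/(-55/2) + 18836) = √(2*(9/2)*(-2/55) + 18836) = √(-18/55 + 18836) = √(1035962/55) = √56977910/55 ≈ 137.24)
k = 1/16900 (k = 1/((-130)²) = 1/16900 ≈ 5.9172e-5)
k + q = 1/16900 + √56977910/55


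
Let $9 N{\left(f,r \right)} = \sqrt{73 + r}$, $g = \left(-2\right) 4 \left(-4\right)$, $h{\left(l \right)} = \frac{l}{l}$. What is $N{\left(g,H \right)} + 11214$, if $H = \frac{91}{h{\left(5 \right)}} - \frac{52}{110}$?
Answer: $11214 + \frac{\sqrt{494670}}{495} \approx 11215.0$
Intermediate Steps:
$h{\left(l \right)} = 1$
$g = 32$ ($g = \left(-8\right) \left(-4\right) = 32$)
$H = \frac{4979}{55}$ ($H = \frac{91}{1} - \frac{52}{110} = 91 \cdot 1 - \frac{26}{55} = 91 - \frac{26}{55} = \frac{4979}{55} \approx 90.527$)
$N{\left(f,r \right)} = \frac{\sqrt{73 + r}}{9}$
$N{\left(g,H \right)} + 11214 = \frac{\sqrt{73 + \frac{4979}{55}}}{9} + 11214 = \frac{\sqrt{\frac{8994}{55}}}{9} + 11214 = \frac{\frac{1}{55} \sqrt{494670}}{9} + 11214 = \frac{\sqrt{494670}}{495} + 11214 = 11214 + \frac{\sqrt{494670}}{495}$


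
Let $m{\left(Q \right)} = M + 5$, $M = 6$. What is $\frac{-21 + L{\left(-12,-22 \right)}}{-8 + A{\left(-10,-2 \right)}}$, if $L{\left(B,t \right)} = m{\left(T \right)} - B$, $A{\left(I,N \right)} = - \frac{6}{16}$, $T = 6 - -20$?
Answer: $- \frac{16}{67} \approx -0.23881$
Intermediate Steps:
$T = 26$ ($T = 6 + 20 = 26$)
$m{\left(Q \right)} = 11$ ($m{\left(Q \right)} = 6 + 5 = 11$)
$A{\left(I,N \right)} = - \frac{3}{8}$ ($A{\left(I,N \right)} = \left(-6\right) \frac{1}{16} = - \frac{3}{8}$)
$L{\left(B,t \right)} = 11 - B$
$\frac{-21 + L{\left(-12,-22 \right)}}{-8 + A{\left(-10,-2 \right)}} = \frac{-21 + \left(11 - -12\right)}{-8 - \frac{3}{8}} = \frac{-21 + \left(11 + 12\right)}{- \frac{67}{8}} = \left(-21 + 23\right) \left(- \frac{8}{67}\right) = 2 \left(- \frac{8}{67}\right) = - \frac{16}{67}$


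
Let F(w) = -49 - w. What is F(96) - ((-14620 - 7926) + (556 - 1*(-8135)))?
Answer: 13710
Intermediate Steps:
F(96) - ((-14620 - 7926) + (556 - 1*(-8135))) = (-49 - 1*96) - ((-14620 - 7926) + (556 - 1*(-8135))) = (-49 - 96) - (-22546 + (556 + 8135)) = -145 - (-22546 + 8691) = -145 - 1*(-13855) = -145 + 13855 = 13710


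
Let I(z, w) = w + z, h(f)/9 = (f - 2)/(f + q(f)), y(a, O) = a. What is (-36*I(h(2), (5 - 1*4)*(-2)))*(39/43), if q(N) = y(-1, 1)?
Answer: 2808/43 ≈ 65.302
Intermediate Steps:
q(N) = -1
h(f) = 9*(-2 + f)/(-1 + f) (h(f) = 9*((f - 2)/(f - 1)) = 9*((-2 + f)/(-1 + f)) = 9*(-2 + f)/(-1 + f))
(-36*I(h(2), (5 - 1*4)*(-2)))*(39/43) = (-36*((5 - 1*4)*(-2) + 9*(-2 + 2)/(-1 + 2)))*(39/43) = (-36*((5 - 4)*(-2) + 9*0/1))*(39*(1/43)) = -36*(1*(-2) + 9*1*0)*(39/43) = -36*(-2 + 0)*(39/43) = -36*(-2)*(39/43) = 72*(39/43) = 2808/43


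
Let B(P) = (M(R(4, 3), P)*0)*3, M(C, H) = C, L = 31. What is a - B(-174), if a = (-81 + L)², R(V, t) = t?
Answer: 2500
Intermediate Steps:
a = 2500 (a = (-81 + 31)² = (-50)² = 2500)
B(P) = 0 (B(P) = (3*0)*3 = 0*3 = 0)
a - B(-174) = 2500 - 1*0 = 2500 + 0 = 2500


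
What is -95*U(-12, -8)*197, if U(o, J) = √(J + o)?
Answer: -37430*I*√5 ≈ -83696.0*I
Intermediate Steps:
-95*U(-12, -8)*197 = -95*√(-8 - 12)*197 = -190*I*√5*197 = -37430*I*√5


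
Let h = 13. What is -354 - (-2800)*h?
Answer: 36046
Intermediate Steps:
-354 - (-2800)*h = -354 - (-2800)*13 = -354 - 350*(-104) = -354 + 36400 = 36046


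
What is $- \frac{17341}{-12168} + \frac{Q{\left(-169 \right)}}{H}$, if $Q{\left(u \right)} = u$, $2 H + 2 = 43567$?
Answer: $\frac{751347881}{530098920} \approx 1.4174$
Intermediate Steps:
$H = \frac{43565}{2}$ ($H = -1 + \frac{1}{2} \cdot 43567 = -1 + \frac{43567}{2} = \frac{43565}{2} \approx 21783.0$)
$- \frac{17341}{-12168} + \frac{Q{\left(-169 \right)}}{H} = - \frac{17341}{-12168} - \frac{169}{\frac{43565}{2}} = \left(-17341\right) \left(- \frac{1}{12168}\right) - \frac{338}{43565} = \frac{17341}{12168} - \frac{338}{43565} = \frac{751347881}{530098920}$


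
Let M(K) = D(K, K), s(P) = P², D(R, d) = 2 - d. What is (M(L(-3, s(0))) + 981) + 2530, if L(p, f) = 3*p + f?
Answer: 3522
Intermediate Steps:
L(p, f) = f + 3*p
M(K) = 2 - K
(M(L(-3, s(0))) + 981) + 2530 = ((2 - (0² + 3*(-3))) + 981) + 2530 = ((2 - (0 - 9)) + 981) + 2530 = ((2 - 1*(-9)) + 981) + 2530 = ((2 + 9) + 981) + 2530 = (11 + 981) + 2530 = 992 + 2530 = 3522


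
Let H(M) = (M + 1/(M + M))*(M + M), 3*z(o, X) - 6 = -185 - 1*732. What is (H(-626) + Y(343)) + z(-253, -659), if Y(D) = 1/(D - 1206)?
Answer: 2028350321/2589 ≈ 7.8345e+5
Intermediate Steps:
z(o, X) = -911/3 (z(o, X) = 2 + (-185 - 1*732)/3 = 2 + (-185 - 732)/3 = 2 + (1/3)*(-917) = 2 - 917/3 = -911/3)
H(M) = 2*M*(M + 1/(2*M)) (H(M) = (M + 1/(2*M))*(2*M) = 2*M*(M + 1/(2*M)))
Y(D) = 1/(-1206 + D)
(H(-626) + Y(343)) + z(-253, -659) = ((1 + 2*(-626)**2) + 1/(-1206 + 343)) - 911/3 = ((1 + 2*391876) + 1/(-863)) - 911/3 = ((1 + 783752) - 1/863) - 911/3 = (783753 - 1/863) - 911/3 = 676378838/863 - 911/3 = 2028350321/2589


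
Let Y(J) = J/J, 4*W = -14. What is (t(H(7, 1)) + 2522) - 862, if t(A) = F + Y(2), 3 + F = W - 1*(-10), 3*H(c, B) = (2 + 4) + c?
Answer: 3329/2 ≈ 1664.5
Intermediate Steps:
W = -7/2 (W = (1/4)*(-14) = -7/2 ≈ -3.5000)
Y(J) = 1
H(c, B) = 2 + c/3 (H(c, B) = ((2 + 4) + c)/3 = (6 + c)/3 = 2 + c/3)
F = 7/2 (F = -3 + (-7/2 - 1*(-10)) = -3 + (-7/2 + 10) = -3 + 13/2 = 7/2 ≈ 3.5000)
t(A) = 9/2 (t(A) = 7/2 + 1 = 9/2)
(t(H(7, 1)) + 2522) - 862 = (9/2 + 2522) - 862 = 5053/2 - 862 = 3329/2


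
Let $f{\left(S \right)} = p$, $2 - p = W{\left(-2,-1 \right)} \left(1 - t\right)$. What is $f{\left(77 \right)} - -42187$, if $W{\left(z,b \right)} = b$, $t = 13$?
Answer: $42177$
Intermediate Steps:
$p = -10$ ($p = 2 - - (1 - 13) = 2 - \left(-1\right) \left(-12\right) = 2 - 12 = -10$)
$f{\left(S \right)} = -10$
$f{\left(77 \right)} - -42187 = -10 - -42187 = -10 + 42187 = 42177$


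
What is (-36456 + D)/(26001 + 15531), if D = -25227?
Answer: -20561/13844 ≈ -1.4852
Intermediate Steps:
(-36456 + D)/(26001 + 15531) = (-36456 - 25227)/(26001 + 15531) = -61683/41532 = -61683*1/41532 = -20561/13844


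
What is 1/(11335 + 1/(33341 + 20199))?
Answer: 53540/606875901 ≈ 8.8222e-5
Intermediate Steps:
1/(11335 + 1/(33341 + 20199)) = 1/(11335 + 1/53540) = 1/(606875901/53540) = 53540/606875901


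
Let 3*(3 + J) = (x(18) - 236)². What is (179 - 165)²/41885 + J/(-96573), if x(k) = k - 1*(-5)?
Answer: -204790964/1348320035 ≈ -0.15189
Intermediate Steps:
x(k) = 5 + k (x(k) = k + 5 = 5 + k)
J = 15120 (J = -3 + ((5 + 18) - 236)²/3 = -3 + (23 - 236)²/3 = -3 + (⅓)*(-213)² = -3 + (⅓)*45369 = -3 + 15123 = 15120)
(179 - 165)²/41885 + J/(-96573) = (179 - 165)²/41885 + 15120/(-96573) = 14²*(1/41885) + 15120*(-1/96573) = 196*(1/41885) - 5040/32191 = 196/41885 - 5040/32191 = -204790964/1348320035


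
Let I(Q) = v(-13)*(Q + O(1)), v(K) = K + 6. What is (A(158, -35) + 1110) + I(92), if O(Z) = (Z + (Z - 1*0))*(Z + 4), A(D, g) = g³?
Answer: -42479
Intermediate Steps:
v(K) = 6 + K
O(Z) = 2*Z*(4 + Z) (O(Z) = (Z + (Z + 0))*(4 + Z) = (Z + Z)*(4 + Z) = (2*Z)*(4 + Z) = 2*Z*(4 + Z))
I(Q) = -70 - 7*Q (I(Q) = (6 - 13)*(Q + 2*1*(4 + 1)) = -7*(Q + 2*1*5) = -7*(Q + 10) = -7*(10 + Q) = -70 - 7*Q)
(A(158, -35) + 1110) + I(92) = ((-35)³ + 1110) + (-70 - 7*92) = (-42875 + 1110) + (-70 - 644) = -41765 - 714 = -42479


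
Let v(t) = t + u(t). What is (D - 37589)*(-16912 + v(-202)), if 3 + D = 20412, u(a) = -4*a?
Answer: 280137080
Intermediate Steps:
v(t) = -3*t (v(t) = t - 4*t = -3*t)
D = 20409 (D = -3 + 20412 = 20409)
(D - 37589)*(-16912 + v(-202)) = (20409 - 37589)*(-16912 - 3*(-202)) = -17180*(-16912 + 606) = -17180*(-16306) = 280137080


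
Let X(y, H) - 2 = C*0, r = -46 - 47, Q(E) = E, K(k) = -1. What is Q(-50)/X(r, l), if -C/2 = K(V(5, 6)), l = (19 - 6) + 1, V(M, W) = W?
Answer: -25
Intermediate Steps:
l = 14 (l = 13 + 1 = 14)
C = 2 (C = -2*(-1) = 2)
r = -93
X(y, H) = 2 (X(y, H) = 2 + 2*0 = 2 + 0 = 2)
Q(-50)/X(r, l) = -50/2 = -50*1/2 = -25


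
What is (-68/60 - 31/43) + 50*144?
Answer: 4642804/645 ≈ 7198.1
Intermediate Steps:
(-68/60 - 31/43) + 50*144 = (-68*1/60 - 31*1/43) + 7200 = (-17/15 - 31/43) + 7200 = -1196/645 + 7200 = 4642804/645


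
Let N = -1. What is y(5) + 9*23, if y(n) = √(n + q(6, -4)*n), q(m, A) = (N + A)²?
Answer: 207 + √130 ≈ 218.40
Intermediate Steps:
q(m, A) = (-1 + A)²
y(n) = √26*√n (y(n) = √(n + (-1 - 4)²*n) = √(n + (-5)²*n) = √(n + 25*n) = √(26*n) = √26*√n)
y(5) + 9*23 = √26*√5 + 9*23 = √130 + 207 = 207 + √130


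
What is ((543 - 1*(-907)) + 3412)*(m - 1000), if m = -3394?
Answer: -21363628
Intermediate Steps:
((543 - 1*(-907)) + 3412)*(m - 1000) = ((543 - 1*(-907)) + 3412)*(-3394 - 1000) = ((543 + 907) + 3412)*(-4394) = (1450 + 3412)*(-4394) = 4862*(-4394) = -21363628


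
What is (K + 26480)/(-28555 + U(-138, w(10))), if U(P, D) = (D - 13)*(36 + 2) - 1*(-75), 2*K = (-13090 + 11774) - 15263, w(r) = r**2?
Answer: -36381/50348 ≈ -0.72259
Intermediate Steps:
K = -16579/2 (K = ((-13090 + 11774) - 15263)/2 = (-1316 - 15263)/2 = (1/2)*(-16579) = -16579/2 ≈ -8289.5)
U(P, D) = -419 + 38*D (U(P, D) = (-13 + D)*38 + 75 = (-494 + 38*D) + 75 = -419 + 38*D)
(K + 26480)/(-28555 + U(-138, w(10))) = (-16579/2 + 26480)/(-28555 + (-419 + 38*10**2)) = 36381/(2*(-28555 + (-419 + 38*100))) = 36381/(2*(-28555 + (-419 + 3800))) = 36381/(2*(-28555 + 3381)) = (36381/2)/(-25174) = (36381/2)*(-1/25174) = -36381/50348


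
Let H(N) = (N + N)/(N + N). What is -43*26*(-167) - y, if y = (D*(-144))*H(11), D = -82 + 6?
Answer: 175762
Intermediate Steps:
H(N) = 1 (H(N) = (2*N)/((2*N)) = (2*N)*(1/(2*N)) = 1)
D = -76
y = 10944 (y = -76*(-144)*1 = 10944*1 = 10944)
-43*26*(-167) - y = -43*26*(-167) - 1*10944 = -1118*(-167) - 10944 = 186706 - 10944 = 175762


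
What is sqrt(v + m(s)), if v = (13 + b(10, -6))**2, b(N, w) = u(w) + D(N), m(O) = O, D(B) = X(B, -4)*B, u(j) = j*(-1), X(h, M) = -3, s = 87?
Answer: 4*sqrt(13) ≈ 14.422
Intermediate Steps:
u(j) = -j
D(B) = -3*B
b(N, w) = -w - 3*N
v = 121 (v = (13 + (-1*(-6) - 3*10))**2 = (13 + (6 - 30))**2 = (13 - 24)**2 = (-11)**2 = 121)
sqrt(v + m(s)) = sqrt(121 + 87) = sqrt(208) = 4*sqrt(13)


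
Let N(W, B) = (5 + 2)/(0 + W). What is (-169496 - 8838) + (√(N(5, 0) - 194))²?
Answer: -892633/5 ≈ -1.7853e+5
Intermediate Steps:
N(W, B) = 7/W
(-169496 - 8838) + (√(N(5, 0) - 194))² = (-169496 - 8838) + (√(7/5 - 194))² = -178334 + (√(7*(⅕) - 194))² = -178334 + (√(7/5 - 194))² = -178334 + (√(-963/5))² = -178334 + (3*I*√535/5)² = -178334 - 963/5 = -892633/5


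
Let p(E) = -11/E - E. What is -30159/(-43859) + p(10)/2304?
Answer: 229998337/336837120 ≈ 0.68282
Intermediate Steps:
p(E) = -E - 11/E
-30159/(-43859) + p(10)/2304 = -30159/(-43859) + (-1*10 - 11/10)/2304 = -30159*(-1/43859) + (-10 - 11*1/10)*(1/2304) = 30159/43859 + (-10 - 11/10)*(1/2304) = 30159/43859 - 111/10*1/2304 = 30159/43859 - 37/7680 = 229998337/336837120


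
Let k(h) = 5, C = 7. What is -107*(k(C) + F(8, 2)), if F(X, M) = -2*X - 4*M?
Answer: 2033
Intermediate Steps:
F(X, M) = -4*M - 2*X
-107*(k(C) + F(8, 2)) = -107*(5 + (-4*2 - 2*8)) = -107*(5 + (-8 - 16)) = -107*(5 - 24) = -107*(-19) = 2033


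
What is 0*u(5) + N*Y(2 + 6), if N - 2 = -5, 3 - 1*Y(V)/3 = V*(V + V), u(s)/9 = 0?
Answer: 1125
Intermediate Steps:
u(s) = 0 (u(s) = 9*0 = 0)
Y(V) = 9 - 6*V**2 (Y(V) = 9 - 3*V*(V + V) = 9 - 3*V*2*V = 9 - 6*V**2)
N = -3 (N = 2 - 5 = -3)
0*u(5) + N*Y(2 + 6) = 0*0 - 3*(9 - 6*(2 + 6)**2) = 0 - 3*(9 - 6*8**2) = 0 - 3*(9 - 6*64) = 0 - 3*(9 - 384) = 0 - 3*(-375) = 0 + 1125 = 1125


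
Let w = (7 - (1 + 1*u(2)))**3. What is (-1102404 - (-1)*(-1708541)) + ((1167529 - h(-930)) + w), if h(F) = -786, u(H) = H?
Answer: -1642566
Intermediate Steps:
w = 64 (w = (7 - (1 + 1*2))**3 = (7 - (1 + 2))**3 = (7 - 1*3)**3 = (7 - 3)**3 = 4**3 = 64)
(-1102404 - (-1)*(-1708541)) + ((1167529 - h(-930)) + w) = (-1102404 - (-1)*(-1708541)) + ((1167529 - 1*(-786)) + 64) = (-1102404 - 1*1708541) + ((1167529 + 786) + 64) = (-1102404 - 1708541) + (1168315 + 64) = -2810945 + 1168379 = -1642566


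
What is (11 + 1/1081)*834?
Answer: 9917928/1081 ≈ 9174.8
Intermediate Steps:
(11 + 1/1081)*834 = (11892/1081)*834 = 9917928/1081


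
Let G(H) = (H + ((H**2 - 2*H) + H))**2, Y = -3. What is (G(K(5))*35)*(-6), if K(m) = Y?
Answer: -17010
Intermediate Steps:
K(m) = -3
G(H) = H**4 (G(H) = (H + (H**2 - H))**2 = (H**2)**2 = H**4)
(G(K(5))*35)*(-6) = ((-3)**4*35)*(-6) = (81*35)*(-6) = 2835*(-6) = -17010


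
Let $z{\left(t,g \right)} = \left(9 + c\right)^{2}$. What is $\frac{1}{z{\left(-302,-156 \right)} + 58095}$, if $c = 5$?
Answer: $\frac{1}{58291} \approx 1.7155 \cdot 10^{-5}$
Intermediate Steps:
$z{\left(t,g \right)} = 196$ ($z{\left(t,g \right)} = \left(9 + 5\right)^{2} = 14^{2} = 196$)
$\frac{1}{z{\left(-302,-156 \right)} + 58095} = \frac{1}{196 + 58095} = \frac{1}{58291}$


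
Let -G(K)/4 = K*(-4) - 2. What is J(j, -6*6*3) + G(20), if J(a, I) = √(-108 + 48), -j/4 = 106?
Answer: 328 + 2*I*√15 ≈ 328.0 + 7.746*I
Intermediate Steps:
j = -424 (j = -4*106 = -424)
G(K) = 8 + 16*K (G(K) = -4*(K*(-4) - 2) = -4*(-4*K - 2) = -4*(-2 - 4*K) = 8 + 16*K)
J(a, I) = 2*I*√15 (J(a, I) = √(-60) = 2*I*√15)
J(j, -6*6*3) + G(20) = 2*I*√15 + (8 + 16*20) = 2*I*√15 + (8 + 320) = 2*I*√15 + 328 = 328 + 2*I*√15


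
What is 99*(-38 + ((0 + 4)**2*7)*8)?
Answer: 84942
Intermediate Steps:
99*(-38 + ((0 + 4)**2*7)*8) = 99*(-38 + (4**2*7)*8) = 99*(-38 + (16*7)*8) = 99*(-38 + 112*8) = 99*(-38 + 896) = 99*858 = 84942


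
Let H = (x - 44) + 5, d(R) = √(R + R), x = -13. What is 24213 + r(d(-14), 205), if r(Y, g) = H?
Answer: 24161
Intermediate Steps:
d(R) = √2*√R (d(R) = √(2*R) = √2*√R)
H = -52 (H = (-13 - 44) + 5 = -57 + 5 = -52)
r(Y, g) = -52
24213 + r(d(-14), 205) = 24213 - 52 = 24161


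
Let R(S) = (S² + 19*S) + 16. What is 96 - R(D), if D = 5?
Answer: -40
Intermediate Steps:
R(S) = 16 + S² + 19*S
96 - R(D) = 96 - (16 + 5² + 19*5) = 96 - (16 + 25 + 95) = 96 - 1*136 = 96 - 136 = -40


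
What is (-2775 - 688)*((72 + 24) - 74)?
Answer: -76186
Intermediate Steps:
(-2775 - 688)*((72 + 24) - 74) = -3463*(96 - 74) = -3463*22 = -76186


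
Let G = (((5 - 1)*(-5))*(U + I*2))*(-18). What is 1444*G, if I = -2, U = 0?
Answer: -2079360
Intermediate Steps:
G = -1440 (G = (((5 - 1)*(-5))*(0 - 2*2))*(-18) = ((4*(-5))*(0 - 4))*(-18) = -20*(-4)*(-18) = 80*(-18) = -1440)
1444*G = 1444*(-1440) = -2079360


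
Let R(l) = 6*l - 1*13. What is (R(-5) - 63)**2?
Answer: 11236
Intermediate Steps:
R(l) = -13 + 6*l (R(l) = 6*l - 13 = -13 + 6*l)
(R(-5) - 63)**2 = ((-13 + 6*(-5)) - 63)**2 = ((-13 - 30) - 63)**2 = (-43 - 63)**2 = (-106)**2 = 11236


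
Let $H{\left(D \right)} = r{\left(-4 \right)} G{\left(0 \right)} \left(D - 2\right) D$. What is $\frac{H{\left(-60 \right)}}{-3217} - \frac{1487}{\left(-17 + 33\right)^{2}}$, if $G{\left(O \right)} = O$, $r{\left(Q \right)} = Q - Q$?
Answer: $- \frac{1487}{256} \approx -5.8086$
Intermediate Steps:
$r{\left(Q \right)} = 0$
$H{\left(D \right)} = 0$ ($H{\left(D \right)} = 0 \cdot 0 \left(D - 2\right) D = 0 \left(-2 + D\right) D = 0 D \left(-2 + D\right) = 0$)
$\frac{H{\left(-60 \right)}}{-3217} - \frac{1487}{\left(-17 + 33\right)^{2}} = \frac{0}{-3217} - \frac{1487}{\left(-17 + 33\right)^{2}} = 0 \left(- \frac{1}{3217}\right) - \frac{1487}{16^{2}} = 0 - \frac{1487}{256} = - \frac{1487}{256}$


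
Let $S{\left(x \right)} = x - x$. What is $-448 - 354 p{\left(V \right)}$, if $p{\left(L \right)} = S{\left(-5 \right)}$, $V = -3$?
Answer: $-448$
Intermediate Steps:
$S{\left(x \right)} = 0$
$p{\left(L \right)} = 0$
$-448 - 354 p{\left(V \right)} = -448 - 0 = -448 + 0 = -448$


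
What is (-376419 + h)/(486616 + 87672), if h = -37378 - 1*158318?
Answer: -572115/574288 ≈ -0.99622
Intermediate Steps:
h = -195696 (h = -37378 - 158318 = -195696)
(-376419 + h)/(486616 + 87672) = (-376419 - 195696)/(486616 + 87672) = -572115/574288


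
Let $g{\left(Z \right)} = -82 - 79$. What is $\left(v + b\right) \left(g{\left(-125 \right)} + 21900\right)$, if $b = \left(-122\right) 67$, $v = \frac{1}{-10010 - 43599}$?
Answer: $- \frac{9526029082613}{53609} \approx -1.7769 \cdot 10^{8}$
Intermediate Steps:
$g{\left(Z \right)} = -161$ ($g{\left(Z \right)} = -82 - 79 = -161$)
$v = - \frac{1}{53609}$ ($v = \frac{1}{-53609} = - \frac{1}{53609} \approx -1.8654 \cdot 10^{-5}$)
$b = -8174$
$\left(v + b\right) \left(g{\left(-125 \right)} + 21900\right) = \left(- \frac{1}{53609} - 8174\right) \left(-161 + 21900\right) = \left(- \frac{438199967}{53609}\right) 21739 = - \frac{9526029082613}{53609}$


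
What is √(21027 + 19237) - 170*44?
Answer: -7480 + 2*√10066 ≈ -7279.3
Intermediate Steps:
√(21027 + 19237) - 170*44 = √40264 - 1*7480 = 2*√10066 - 7480 = -7480 + 2*√10066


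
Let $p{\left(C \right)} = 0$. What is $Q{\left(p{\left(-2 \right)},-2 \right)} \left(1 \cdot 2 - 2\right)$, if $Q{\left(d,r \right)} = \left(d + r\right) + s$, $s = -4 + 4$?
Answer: $0$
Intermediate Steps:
$s = 0$
$Q{\left(d,r \right)} = d + r$ ($Q{\left(d,r \right)} = \left(d + r\right) + 0 = d + r$)
$Q{\left(p{\left(-2 \right)},-2 \right)} \left(1 \cdot 2 - 2\right) = \left(0 - 2\right) \left(1 \cdot 2 - 2\right) = - 2 \left(2 - 2\right) = \left(-2\right) 0 = 0$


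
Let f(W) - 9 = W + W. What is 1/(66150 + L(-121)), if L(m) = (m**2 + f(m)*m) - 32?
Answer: 1/108952 ≈ 9.1784e-6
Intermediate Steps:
f(W) = 9 + 2*W (f(W) = 9 + (W + W) = 9 + 2*W)
L(m) = -32 + m**2 + m*(9 + 2*m) (L(m) = (m**2 + (9 + 2*m)*m) - 32 = (m**2 + m*(9 + 2*m)) - 32 = -32 + m**2 + m*(9 + 2*m))
1/(66150 + L(-121)) = 1/(66150 + (-32 + 3*(-121)**2 + 9*(-121))) = 1/(66150 + (-32 + 3*14641 - 1089)) = 1/(66150 + (-32 + 43923 - 1089)) = 1/(66150 + 42802) = 1/108952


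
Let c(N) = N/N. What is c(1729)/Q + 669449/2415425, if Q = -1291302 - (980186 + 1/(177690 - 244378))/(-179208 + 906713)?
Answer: 41939981632174084189303/151323197418872980214975 ≈ 0.27715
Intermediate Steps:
c(N) = 1
Q = -62648683945422847/48515853440 (Q = -1291302 - (980186 + 1/(-66688))/727505 = -1291302 - (980186 - 1/66688)/727505 = -1291302 - 65366643967/(66688*727505) = -1291302 - 1*65366643967/48515853440 = -1291302 - 65366643967/48515853440 = -62648683945422847/48515853440 ≈ -1.2913e+6)
c(1729)/Q + 669449/2415425 = 1/(-62648683945422847/48515853440) + 669449/2415425 = 1*(-48515853440/62648683945422847) + 669449*(1/2415425) = -48515853440/62648683945422847 + 669449/2415425 = 41939981632174084189303/151323197418872980214975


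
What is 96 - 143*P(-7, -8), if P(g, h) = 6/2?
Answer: -333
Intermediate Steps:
P(g, h) = 3 (P(g, h) = 6*(½) = 3)
96 - 143*P(-7, -8) = 96 - 143*3 = 96 - 429 = -333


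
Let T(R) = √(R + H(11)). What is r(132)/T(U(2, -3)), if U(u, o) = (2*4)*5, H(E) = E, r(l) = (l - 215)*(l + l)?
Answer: -7304*√51/17 ≈ -3068.3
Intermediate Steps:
r(l) = 2*l*(-215 + l) (r(l) = (-215 + l)*(2*l) = 2*l*(-215 + l))
U(u, o) = 40 (U(u, o) = 8*5 = 40)
T(R) = √(11 + R) (T(R) = √(R + 11) = √(11 + R))
r(132)/T(U(2, -3)) = (2*132*(-215 + 132))/(√(11 + 40)) = (2*132*(-83))/(√51) = -7304*√51/17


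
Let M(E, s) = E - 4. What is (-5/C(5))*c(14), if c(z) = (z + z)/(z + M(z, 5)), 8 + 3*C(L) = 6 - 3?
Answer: 7/2 ≈ 3.5000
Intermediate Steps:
C(L) = -5/3 (C(L) = -8/3 + (6 - 3)/3 = -8/3 + (⅓)*3 = -8/3 + 1 = -5/3)
M(E, s) = -4 + E
c(z) = 2*z/(-4 + 2*z) (c(z) = (z + z)/(z + (-4 + z)) = (2*z)/(-4 + 2*z) = 2*z/(-4 + 2*z))
(-5/C(5))*c(14) = (-5/(-5/3))*(14/(-2 + 14)) = (-5*(-⅗))*(14/12) = 3*(14*(1/12)) = 3*(7/6) = 7/2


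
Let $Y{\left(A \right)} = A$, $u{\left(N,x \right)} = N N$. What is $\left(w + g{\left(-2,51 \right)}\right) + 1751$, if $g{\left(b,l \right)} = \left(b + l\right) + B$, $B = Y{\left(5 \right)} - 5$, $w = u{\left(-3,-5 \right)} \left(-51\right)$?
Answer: $1341$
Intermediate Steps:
$u{\left(N,x \right)} = N^{2}$
$w = -459$ ($w = \left(-3\right)^{2} \left(-51\right) = 9 \left(-51\right) = -459$)
$B = 0$ ($B = 5 - 5 = 0$)
$g{\left(b,l \right)} = b + l$ ($g{\left(b,l \right)} = \left(b + l\right) + 0 = b + l$)
$\left(w + g{\left(-2,51 \right)}\right) + 1751 = \left(-459 + \left(-2 + 51\right)\right) + 1751 = \left(-459 + 49\right) + 1751 = -410 + 1751 = 1341$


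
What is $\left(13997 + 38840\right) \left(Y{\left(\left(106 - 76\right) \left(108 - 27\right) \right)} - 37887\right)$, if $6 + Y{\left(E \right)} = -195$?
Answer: $-2012455656$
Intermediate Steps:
$Y{\left(E \right)} = -201$ ($Y{\left(E \right)} = -6 - 195 = -201$)
$\left(13997 + 38840\right) \left(Y{\left(\left(106 - 76\right) \left(108 - 27\right) \right)} - 37887\right) = \left(13997 + 38840\right) \left(-201 - 37887\right) = 52837 \left(-38088\right) = -2012455656$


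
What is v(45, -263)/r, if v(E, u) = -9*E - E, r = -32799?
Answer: 150/10933 ≈ 0.013720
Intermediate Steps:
v(E, u) = -10*E
v(45, -263)/r = -10*45/(-32799) = -450*(-1/32799) = 150/10933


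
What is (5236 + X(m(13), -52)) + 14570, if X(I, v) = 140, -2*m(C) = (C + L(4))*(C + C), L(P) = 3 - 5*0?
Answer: 19946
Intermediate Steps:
L(P) = 3 (L(P) = 3 + 0 = 3)
m(C) = -C*(3 + C) (m(C) = -(C + 3)*(C + C)/2 = -(3 + C)*2*C/2 = -C*(3 + C))
(5236 + X(m(13), -52)) + 14570 = (5236 + 140) + 14570 = 5376 + 14570 = 19946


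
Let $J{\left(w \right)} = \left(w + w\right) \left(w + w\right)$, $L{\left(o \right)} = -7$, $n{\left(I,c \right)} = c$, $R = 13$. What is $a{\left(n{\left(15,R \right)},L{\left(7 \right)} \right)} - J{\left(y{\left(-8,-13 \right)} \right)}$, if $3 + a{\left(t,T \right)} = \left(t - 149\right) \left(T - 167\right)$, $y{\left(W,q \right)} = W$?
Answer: $23405$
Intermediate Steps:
$J{\left(w \right)} = 4 w^{2}$ ($J{\left(w \right)} = 2 w 2 w = 4 w^{2}$)
$a{\left(t,T \right)} = -3 + \left(-167 + T\right) \left(-149 + t\right)$ ($a{\left(t,T \right)} = -3 + \left(t - 149\right) \left(T - 167\right) = -3 + \left(-149 + t\right) \left(-167 + T\right) = -3 + \left(-167 + T\right) \left(-149 + t\right)$)
$a{\left(n{\left(15,R \right)},L{\left(7 \right)} \right)} - J{\left(y{\left(-8,-13 \right)} \right)} = \left(24880 - 2171 - -1043 - 91\right) - 4 \left(-8\right)^{2} = \left(24880 - 2171 + 1043 - 91\right) - 4 \cdot 64 = 23661 - 256 = 23405$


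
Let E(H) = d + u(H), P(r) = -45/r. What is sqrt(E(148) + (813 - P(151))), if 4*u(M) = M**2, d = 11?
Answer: 81*sqrt(21895)/151 ≈ 79.374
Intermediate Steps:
u(M) = M**2/4
E(H) = 11 + H**2/4
sqrt(E(148) + (813 - P(151))) = sqrt((11 + (1/4)*148**2) + (813 - (-45)/151)) = sqrt((11 + (1/4)*21904) + (813 - (-45)/151)) = sqrt((11 + 5476) + (813 - 1*(-45/151))) = sqrt(5487 + (813 + 45/151)) = sqrt(5487 + 122808/151) = sqrt(951345/151) = 81*sqrt(21895)/151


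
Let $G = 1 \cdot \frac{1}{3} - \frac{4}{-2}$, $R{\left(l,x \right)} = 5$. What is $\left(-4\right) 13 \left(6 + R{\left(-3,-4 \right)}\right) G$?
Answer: $- \frac{4004}{3} \approx -1334.7$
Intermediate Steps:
$G = \frac{7}{3}$ ($G = 1 \cdot \frac{1}{3} - -2 = \frac{1}{3} + 2 = \frac{7}{3} \approx 2.3333$)
$\left(-4\right) 13 \left(6 + R{\left(-3,-4 \right)}\right) G = \left(-4\right) 13 \left(6 + 5\right) \frac{7}{3} = - 52 \cdot 11 \cdot \frac{7}{3} = \left(-52\right) \frac{77}{3} = - \frac{4004}{3}$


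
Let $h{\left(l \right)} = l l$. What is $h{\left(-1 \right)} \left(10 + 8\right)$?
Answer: $18$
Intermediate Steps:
$h{\left(l \right)} = l^{2}$
$h{\left(-1 \right)} \left(10 + 8\right) = \left(-1\right)^{2} \left(10 + 8\right) = 1 \cdot 18 = 18$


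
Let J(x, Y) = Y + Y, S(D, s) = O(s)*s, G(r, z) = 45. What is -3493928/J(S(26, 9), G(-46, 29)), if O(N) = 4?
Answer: -1746964/45 ≈ -38821.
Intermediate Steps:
S(D, s) = 4*s
J(x, Y) = 2*Y
-3493928/J(S(26, 9), G(-46, 29)) = -3493928/(2*45) = -3493928/90 = -3493928*1/90 = -1746964/45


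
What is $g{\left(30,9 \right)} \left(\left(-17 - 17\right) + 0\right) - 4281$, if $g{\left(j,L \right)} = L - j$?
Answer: $-3567$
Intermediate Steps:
$g{\left(30,9 \right)} \left(\left(-17 - 17\right) + 0\right) - 4281 = \left(9 - 30\right) \left(\left(-17 - 17\right) + 0\right) - 4281 = \left(9 - 30\right) \left(-34 + 0\right) - 4281 = \left(-21\right) \left(-34\right) - 4281 = 714 - 4281 = -3567$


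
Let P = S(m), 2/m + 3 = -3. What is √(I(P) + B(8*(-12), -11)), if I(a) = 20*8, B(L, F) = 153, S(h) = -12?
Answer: √313 ≈ 17.692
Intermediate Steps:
m = -⅓ (m = 2/(-3 - 3) = 2/(-6) = 2*(-⅙) = -⅓ ≈ -0.33333)
P = -12
I(a) = 160
√(I(P) + B(8*(-12), -11)) = √(160 + 153) = √313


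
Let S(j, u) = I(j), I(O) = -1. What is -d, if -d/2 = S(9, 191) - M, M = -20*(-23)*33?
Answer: -30362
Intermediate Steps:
S(j, u) = -1
M = 15180 (M = 460*33 = 15180)
d = 30362 (d = -2*(-1 - 1*15180) = -2*(-1 - 15180) = -2*(-15181) = 30362)
-d = -1*30362 = -30362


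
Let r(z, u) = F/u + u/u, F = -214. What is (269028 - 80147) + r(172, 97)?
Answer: 18321340/97 ≈ 1.8888e+5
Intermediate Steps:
r(z, u) = 1 - 214/u (r(z, u) = -214/u + u/u = -214/u + 1 = 1 - 214/u)
(269028 - 80147) + r(172, 97) = (269028 - 80147) + (-214 + 97)/97 = 188881 + (1/97)*(-117) = 188881 - 117/97 = 18321340/97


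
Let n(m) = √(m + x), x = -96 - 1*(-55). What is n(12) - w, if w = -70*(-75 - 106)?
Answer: -12670 + I*√29 ≈ -12670.0 + 5.3852*I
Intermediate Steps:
x = -41 (x = -96 + 55 = -41)
w = 12670 (w = -70*(-181) = 12670)
n(m) = √(-41 + m) (n(m) = √(m - 41) = √(-41 + m))
n(12) - w = √(-41 + 12) - 1*12670 = √(-29) - 12670 = I*√29 - 12670 = -12670 + I*√29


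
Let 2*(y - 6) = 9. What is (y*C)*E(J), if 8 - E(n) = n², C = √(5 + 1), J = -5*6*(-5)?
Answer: -236166*√6 ≈ -5.7849e+5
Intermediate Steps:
y = 21/2 (y = 6 + (½)*9 = 6 + 9/2 = 21/2 ≈ 10.500)
J = 150 (J = -30*(-5) = 150)
C = √6 ≈ 2.4495
E(n) = 8 - n²
(y*C)*E(J) = (21*√6/2)*(8 - 1*150²) = (21*√6/2)*(8 - 1*22500) = (21*√6/2)*(8 - 22500) = (21*√6/2)*(-22492) = -236166*√6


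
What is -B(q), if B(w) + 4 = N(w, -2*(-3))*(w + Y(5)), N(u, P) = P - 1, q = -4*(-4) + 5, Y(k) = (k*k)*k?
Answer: -726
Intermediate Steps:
Y(k) = k³ (Y(k) = k²*k = k³)
q = 21 (q = 16 + 5 = 21)
N(u, P) = -1 + P
B(w) = 621 + 5*w (B(w) = -4 + (-1 - 2*(-3))*(w + 5³) = -4 + (-1 + 6)*(w + 125) = -4 + 5*(125 + w) = -4 + (625 + 5*w) = 621 + 5*w)
-B(q) = -(621 + 5*21) = -(621 + 105) = -1*726 = -726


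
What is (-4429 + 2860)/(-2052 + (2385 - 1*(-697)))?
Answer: -1569/1030 ≈ -1.5233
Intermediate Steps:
(-4429 + 2860)/(-2052 + (2385 - 1*(-697))) = -1569/(-2052 + (2385 + 697)) = -1569/(-2052 + 3082) = -1569/1030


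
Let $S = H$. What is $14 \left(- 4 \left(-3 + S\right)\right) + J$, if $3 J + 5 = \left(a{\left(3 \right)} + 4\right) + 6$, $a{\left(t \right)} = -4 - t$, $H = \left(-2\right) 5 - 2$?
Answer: $\frac{2518}{3} \approx 839.33$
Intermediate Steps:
$H = -12$ ($H = -10 - 2 = -12$)
$S = -12$
$J = - \frac{2}{3}$ ($J = - \frac{5}{3} + \frac{\left(\left(-4 - 3\right) + 4\right) + 6}{3} = - \frac{5}{3} + \frac{\left(-7 + 4\right) + 6}{3} = - \frac{5}{3} + \frac{-3 + 6}{3} = - \frac{5}{3} + \frac{1}{3} \cdot 3 = - \frac{5}{3} + 1 = - \frac{2}{3} \approx -0.66667$)
$14 \left(- 4 \left(-3 + S\right)\right) + J = 14 \left(- 4 \left(-3 - 12\right)\right) - \frac{2}{3} = 14 \left(\left(-4\right) \left(-15\right)\right) - \frac{2}{3} = 14 \cdot 60 - \frac{2}{3} = 840 - \frac{2}{3} = \frac{2518}{3}$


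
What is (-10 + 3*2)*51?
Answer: -204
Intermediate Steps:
(-10 + 3*2)*51 = (-10 + 6)*51 = -4*51 = -204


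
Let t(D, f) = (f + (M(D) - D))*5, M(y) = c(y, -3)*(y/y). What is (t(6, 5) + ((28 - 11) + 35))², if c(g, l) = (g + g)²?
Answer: 588289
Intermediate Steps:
c(g, l) = 4*g² (c(g, l) = (2*g)² = 4*g²)
M(y) = 4*y² (M(y) = (4*y²)*(y/y) = (4*y²)*1 = 4*y²)
t(D, f) = -5*D + 5*f + 20*D² (t(D, f) = (f + (4*D² - D))*5 = (f + (-D + 4*D²))*5 = (f - D + 4*D²)*5 = -5*D + 5*f + 20*D²)
(t(6, 5) + ((28 - 11) + 35))² = ((-5*6 + 5*5 + 20*6²) + ((28 - 11) + 35))² = ((-30 + 25 + 20*36) + (17 + 35))² = ((-30 + 25 + 720) + 52)² = (715 + 52)² = 767² = 588289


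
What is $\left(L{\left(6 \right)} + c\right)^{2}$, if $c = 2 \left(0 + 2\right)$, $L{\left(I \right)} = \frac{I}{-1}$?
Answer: $4$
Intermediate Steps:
$L{\left(I \right)} = - I$ ($L{\left(I \right)} = I \left(-1\right) = - I$)
$c = 4$ ($c = 2 \cdot 2 = 4$)
$\left(L{\left(6 \right)} + c\right)^{2} = \left(\left(-1\right) 6 + 4\right)^{2} = \left(-6 + 4\right)^{2} = \left(-2\right)^{2} = 4$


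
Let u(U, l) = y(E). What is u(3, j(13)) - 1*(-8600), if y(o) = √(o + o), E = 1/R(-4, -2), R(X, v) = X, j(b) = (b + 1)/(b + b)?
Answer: 8600 + I*√2/2 ≈ 8600.0 + 0.70711*I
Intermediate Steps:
j(b) = (1 + b)/(2*b) (j(b) = (1 + b)/((2*b)) = (1 + b)*(1/(2*b)) = (1 + b)/(2*b))
E = -¼ (E = 1/(-4) = -¼ ≈ -0.25000)
y(o) = √2*√o (y(o) = √(2*o) = √2*√o)
u(U, l) = I*√2/2 (u(U, l) = √2*√(-¼) = √2*(I/2) = I*√2/2)
u(3, j(13)) - 1*(-8600) = I*√2/2 - 1*(-8600) = I*√2/2 + 8600 = 8600 + I*√2/2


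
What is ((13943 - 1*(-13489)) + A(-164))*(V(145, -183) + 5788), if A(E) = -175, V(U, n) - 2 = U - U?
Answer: 157818030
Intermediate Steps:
V(U, n) = 2 (V(U, n) = 2 + (U - U) = 2 + 0 = 2)
((13943 - 1*(-13489)) + A(-164))*(V(145, -183) + 5788) = ((13943 - 1*(-13489)) - 175)*(2 + 5788) = ((13943 + 13489) - 175)*5790 = (27432 - 175)*5790 = 27257*5790 = 157818030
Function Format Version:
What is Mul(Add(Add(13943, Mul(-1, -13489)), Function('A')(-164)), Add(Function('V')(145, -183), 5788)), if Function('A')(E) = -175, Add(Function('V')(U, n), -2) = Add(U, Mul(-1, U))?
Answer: 157818030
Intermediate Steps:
Function('V')(U, n) = 2 (Function('V')(U, n) = Add(2, Add(U, Mul(-1, U))) = Add(2, 0) = 2)
Mul(Add(Add(13943, Mul(-1, -13489)), Function('A')(-164)), Add(Function('V')(145, -183), 5788)) = Mul(Add(Add(13943, Mul(-1, -13489)), -175), Add(2, 5788)) = Mul(Add(Add(13943, 13489), -175), 5790) = Mul(Add(27432, -175), 5790) = Mul(27257, 5790) = 157818030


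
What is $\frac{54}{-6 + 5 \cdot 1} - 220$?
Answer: $-274$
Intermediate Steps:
$\frac{54}{-6 + 5 \cdot 1} - 220 = \frac{54}{-6 + 5} - 220 = \frac{54}{-1} - 220 = 54 \left(-1\right) - 220 = -54 - 220 = -274$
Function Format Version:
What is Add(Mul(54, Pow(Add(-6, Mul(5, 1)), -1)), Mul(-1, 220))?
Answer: -274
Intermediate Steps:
Add(Mul(54, Pow(Add(-6, Mul(5, 1)), -1)), Mul(-1, 220)) = Add(Mul(54, Pow(Add(-6, 5), -1)), -220) = Add(Mul(54, Pow(-1, -1)), -220) = Add(Mul(54, -1), -220) = Add(-54, -220) = -274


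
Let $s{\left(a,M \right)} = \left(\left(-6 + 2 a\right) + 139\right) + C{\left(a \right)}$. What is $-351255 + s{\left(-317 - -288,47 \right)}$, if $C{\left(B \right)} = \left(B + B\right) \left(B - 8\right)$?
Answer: $-349034$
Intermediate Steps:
$C{\left(B \right)} = 2 B \left(-8 + B\right)$
$s{\left(a,M \right)} = 133 + 2 a + 2 a \left(-8 + a\right)$ ($s{\left(a,M \right)} = \left(\left(-6 + 2 a\right) + 139\right) + 2 a \left(-8 + a\right) = \left(133 + 2 a\right) + 2 a \left(-8 + a\right) = 133 + 2 a + 2 a \left(-8 + a\right)$)
$-351255 + s{\left(-317 - -288,47 \right)} = -351255 + \left(133 - 14 \left(-317 - -288\right) + 2 \left(-317 - -288\right)^{2}\right) = -351255 + \left(133 - 14 \left(-317 + 288\right) + 2 \left(-317 + 288\right)^{2}\right) = -351255 + \left(133 - -406 + 2 \left(-29\right)^{2}\right) = -351255 + \left(133 + 406 + 2 \cdot 841\right) = -351255 + \left(133 + 406 + 1682\right) = -351255 + 2221 = -349034$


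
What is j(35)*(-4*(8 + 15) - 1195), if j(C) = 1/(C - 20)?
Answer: -429/5 ≈ -85.800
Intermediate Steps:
j(C) = 1/(-20 + C)
j(35)*(-4*(8 + 15) - 1195) = (-4*(8 + 15) - 1195)/(-20 + 35) = (-4*23 - 1195)/15 = (-92 - 1195)/15 = (1/15)*(-1287) = -429/5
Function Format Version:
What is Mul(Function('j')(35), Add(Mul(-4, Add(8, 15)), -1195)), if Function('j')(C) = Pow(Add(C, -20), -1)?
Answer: Rational(-429, 5) ≈ -85.800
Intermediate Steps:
Function('j')(C) = Pow(Add(-20, C), -1)
Mul(Function('j')(35), Add(Mul(-4, Add(8, 15)), -1195)) = Mul(Pow(Add(-20, 35), -1), Add(Mul(-4, Add(8, 15)), -1195)) = Mul(Pow(15, -1), Add(Mul(-4, 23), -1195)) = Mul(Rational(1, 15), Add(-92, -1195)) = Mul(Rational(1, 15), -1287) = Rational(-429, 5)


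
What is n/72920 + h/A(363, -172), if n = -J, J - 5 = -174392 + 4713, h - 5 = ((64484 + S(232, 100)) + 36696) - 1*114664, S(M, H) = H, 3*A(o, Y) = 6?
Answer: -243814333/36460 ≈ -6687.2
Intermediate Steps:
A(o, Y) = 2 (A(o, Y) = (1/3)*6 = 2)
h = -13379 (h = 5 + (((64484 + 100) + 36696) - 1*114664) = 5 + ((64584 + 36696) - 114664) = 5 + (101280 - 114664) = 5 - 13384 = -13379)
J = -169674 (J = 5 + (-174392 + 4713) = 5 - 169679 = -169674)
n = 169674 (n = -1*(-169674) = 169674)
n/72920 + h/A(363, -172) = 169674/72920 - 13379/2 = 169674*(1/72920) - 13379*1/2 = 84837/36460 - 13379/2 = -243814333/36460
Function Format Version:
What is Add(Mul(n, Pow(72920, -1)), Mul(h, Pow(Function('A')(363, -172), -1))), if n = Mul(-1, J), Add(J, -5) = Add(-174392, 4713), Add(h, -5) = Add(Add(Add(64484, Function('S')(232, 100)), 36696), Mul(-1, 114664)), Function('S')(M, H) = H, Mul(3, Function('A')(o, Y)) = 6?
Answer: Rational(-243814333, 36460) ≈ -6687.2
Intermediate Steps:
Function('A')(o, Y) = 2 (Function('A')(o, Y) = Mul(Rational(1, 3), 6) = 2)
h = -13379 (h = Add(5, Add(Add(Add(64484, 100), 36696), Mul(-1, 114664))) = Add(5, Add(Add(64584, 36696), -114664)) = Add(5, Add(101280, -114664)) = Add(5, -13384) = -13379)
J = -169674 (J = Add(5, Add(-174392, 4713)) = Add(5, -169679) = -169674)
n = 169674 (n = Mul(-1, -169674) = 169674)
Add(Mul(n, Pow(72920, -1)), Mul(h, Pow(Function('A')(363, -172), -1))) = Add(Mul(169674, Pow(72920, -1)), Mul(-13379, Pow(2, -1))) = Add(Mul(169674, Rational(1, 72920)), Mul(-13379, Rational(1, 2))) = Add(Rational(84837, 36460), Rational(-13379, 2)) = Rational(-243814333, 36460)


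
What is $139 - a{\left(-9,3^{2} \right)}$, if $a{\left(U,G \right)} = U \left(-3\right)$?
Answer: $112$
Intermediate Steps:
$a{\left(U,G \right)} = - 3 U$
$139 - a{\left(-9,3^{2} \right)} = 139 - \left(-3\right) \left(-9\right) = 139 - 27 = 112$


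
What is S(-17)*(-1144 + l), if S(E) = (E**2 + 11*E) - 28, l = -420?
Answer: -115736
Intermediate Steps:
S(E) = -28 + E**2 + 11*E
S(-17)*(-1144 + l) = (-28 + (-17)**2 + 11*(-17))*(-1144 - 420) = (-28 + 289 - 187)*(-1564) = 74*(-1564) = -115736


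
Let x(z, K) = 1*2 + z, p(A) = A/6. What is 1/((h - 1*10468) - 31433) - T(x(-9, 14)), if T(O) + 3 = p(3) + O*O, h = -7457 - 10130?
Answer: -2766193/59488 ≈ -46.500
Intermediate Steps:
p(A) = A/6 (p(A) = A*(⅙) = A/6)
x(z, K) = 2 + z
h = -17587
T(O) = -5/2 + O² (T(O) = -3 + ((⅙)*3 + O*O) = -3 + (½ + O²) = -5/2 + O²)
1/((h - 1*10468) - 31433) - T(x(-9, 14)) = 1/((-17587 - 1*10468) - 31433) - (-5/2 + (2 - 9)²) = 1/((-17587 - 10468) - 31433) - (-5/2 + (-7)²) = 1/(-28055 - 31433) - (-5/2 + 49) = 1/(-59488) - 1*93/2 = -1/59488 - 93/2 = -2766193/59488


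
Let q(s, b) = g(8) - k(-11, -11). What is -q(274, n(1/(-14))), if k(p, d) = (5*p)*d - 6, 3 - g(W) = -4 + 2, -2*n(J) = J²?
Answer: 594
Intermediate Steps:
n(J) = -J²/2
g(W) = 5 (g(W) = 3 - (-4 + 2) = 3 - 1*(-2) = 3 + 2 = 5)
k(p, d) = -6 + 5*d*p (k(p, d) = 5*d*p - 6 = -6 + 5*d*p)
q(s, b) = -594 (q(s, b) = 5 - (-6 + 5*(-11)*(-11)) = 5 - (-6 + 605) = 5 - 1*599 = 5 - 599 = -594)
-q(274, n(1/(-14))) = -1*(-594) = 594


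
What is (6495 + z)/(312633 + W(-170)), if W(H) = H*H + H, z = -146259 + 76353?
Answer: -63411/341363 ≈ -0.18576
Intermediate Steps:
z = -69906
W(H) = H + H² (W(H) = H² + H = H + H²)
(6495 + z)/(312633 + W(-170)) = (6495 - 69906)/(312633 - 170*(1 - 170)) = -63411/(312633 - 170*(-169)) = -63411/(312633 + 28730) = -63411/341363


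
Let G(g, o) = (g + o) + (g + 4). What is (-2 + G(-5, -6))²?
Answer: 196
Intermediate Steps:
G(g, o) = 4 + o + 2*g (G(g, o) = (g + o) + (4 + g) = 4 + o + 2*g)
(-2 + G(-5, -6))² = (-2 + (4 - 6 + 2*(-5)))² = (-2 + (4 - 6 - 10))² = (-2 - 12)² = (-14)² = 196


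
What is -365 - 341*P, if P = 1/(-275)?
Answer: -9094/25 ≈ -363.76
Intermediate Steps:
P = -1/275 ≈ -0.0036364
-365 - 341*P = -365 - 341*(-1/275) = -365 + 31/25 = -9094/25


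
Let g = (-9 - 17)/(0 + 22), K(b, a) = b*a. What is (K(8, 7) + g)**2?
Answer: 363609/121 ≈ 3005.0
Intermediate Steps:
K(b, a) = a*b
g = -13/11 (g = -26/22 = -26*1/22 = -13/11 ≈ -1.1818)
(K(8, 7) + g)**2 = (7*8 - 13/11)**2 = (56 - 13/11)**2 = (603/11)**2 = 363609/121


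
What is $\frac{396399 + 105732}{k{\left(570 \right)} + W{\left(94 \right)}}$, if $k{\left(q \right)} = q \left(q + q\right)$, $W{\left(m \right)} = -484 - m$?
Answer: $\frac{71733}{92746} \approx 0.77343$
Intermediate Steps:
$k{\left(q \right)} = 2 q^{2}$ ($k{\left(q \right)} = q 2 q = 2 q^{2}$)
$\frac{396399 + 105732}{k{\left(570 \right)} + W{\left(94 \right)}} = \frac{396399 + 105732}{2 \cdot 570^{2} - 578} = \frac{502131}{2 \cdot 324900 - 578} = \frac{502131}{649800 - 578} = \frac{502131}{649222} = 502131 \cdot \frac{1}{649222} = \frac{71733}{92746}$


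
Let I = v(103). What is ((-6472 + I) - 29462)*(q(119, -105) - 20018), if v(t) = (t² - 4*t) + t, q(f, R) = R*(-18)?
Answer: 464693152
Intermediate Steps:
q(f, R) = -18*R
v(t) = t² - 3*t
I = 10300 (I = 103*(-3 + 103) = 103*100 = 10300)
((-6472 + I) - 29462)*(q(119, -105) - 20018) = ((-6472 + 10300) - 29462)*(-18*(-105) - 20018) = (3828 - 29462)*(1890 - 20018) = -25634*(-18128) = 464693152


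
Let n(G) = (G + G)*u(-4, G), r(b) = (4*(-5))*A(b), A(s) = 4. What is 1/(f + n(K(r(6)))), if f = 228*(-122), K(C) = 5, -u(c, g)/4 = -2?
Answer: -1/27736 ≈ -3.6054e-5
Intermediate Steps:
u(c, g) = 8 (u(c, g) = -4*(-2) = 8)
r(b) = -80 (r(b) = (4*(-5))*4 = -20*4 = -80)
f = -27816
n(G) = 16*G (n(G) = (G + G)*8 = (2*G)*8 = 16*G)
1/(f + n(K(r(6)))) = 1/(-27816 + 16*5) = 1/(-27816 + 80) = 1/(-27736) = -1/27736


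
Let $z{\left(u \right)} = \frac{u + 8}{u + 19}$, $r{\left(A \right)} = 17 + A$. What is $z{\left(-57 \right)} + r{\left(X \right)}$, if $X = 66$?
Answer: $\frac{3203}{38} \approx 84.289$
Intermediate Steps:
$z{\left(u \right)} = \frac{8 + u}{19 + u}$
$z{\left(-57 \right)} + r{\left(X \right)} = \frac{8 - 57}{19 - 57} + \left(17 + 66\right) = \frac{1}{-38} \left(-49\right) + 83 = \left(- \frac{1}{38}\right) \left(-49\right) + 83 = \frac{49}{38} + 83 = \frac{3203}{38}$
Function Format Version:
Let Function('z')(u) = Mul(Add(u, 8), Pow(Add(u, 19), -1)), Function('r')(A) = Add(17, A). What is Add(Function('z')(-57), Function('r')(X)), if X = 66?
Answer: Rational(3203, 38) ≈ 84.289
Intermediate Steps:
Function('z')(u) = Mul(Pow(Add(19, u), -1), Add(8, u)) (Function('z')(u) = Mul(Add(8, u), Pow(Add(19, u), -1)) = Mul(Pow(Add(19, u), -1), Add(8, u)))
Add(Function('z')(-57), Function('r')(X)) = Add(Mul(Pow(Add(19, -57), -1), Add(8, -57)), Add(17, 66)) = Add(Mul(Pow(-38, -1), -49), 83) = Add(Mul(Rational(-1, 38), -49), 83) = Add(Rational(49, 38), 83) = Rational(3203, 38)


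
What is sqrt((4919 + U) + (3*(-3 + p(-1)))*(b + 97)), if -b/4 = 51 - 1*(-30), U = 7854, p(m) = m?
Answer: sqrt(15497) ≈ 124.49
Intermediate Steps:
b = -324 (b = -4*(51 - 1*(-30)) = -4*(51 + 30) = -4*81 = -324)
sqrt((4919 + U) + (3*(-3 + p(-1)))*(b + 97)) = sqrt((4919 + 7854) + (3*(-3 - 1))*(-324 + 97)) = sqrt(12773 + (3*(-4))*(-227)) = sqrt(12773 - 12*(-227)) = sqrt(12773 + 2724) = sqrt(15497)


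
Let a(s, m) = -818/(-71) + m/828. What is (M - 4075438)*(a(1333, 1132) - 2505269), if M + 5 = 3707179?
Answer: 13559388072987536/14697 ≈ 9.2260e+11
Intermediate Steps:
M = 3707174 (M = -5 + 3707179 = 3707174)
a(s, m) = 818/71 + m/828 (a(s, m) = -818*(-1/71) + m*(1/828) = 818/71 + m/828)
(M - 4075438)*(a(1333, 1132) - 2505269) = (3707174 - 4075438)*((818/71 + (1/828)*1132) - 2505269) = -368264*((818/71 + 283/207) - 2505269) = -368264*(189419/14697 - 2505269) = -368264*(-36819749074/14697) = 13559388072987536/14697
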